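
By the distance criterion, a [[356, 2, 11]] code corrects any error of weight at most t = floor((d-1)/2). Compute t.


Code parameters: [[356, 2, 11]], distance d = 11.
Number of correctable errors = floor((d-1)/2)
= floor((11 - 1)/2)
= floor(10/2)
= 5

5


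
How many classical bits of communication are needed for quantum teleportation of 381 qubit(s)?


Quantum teleportation requires 2 classical bits per qubit teleported.
381 qubit(s) -> 2 * 381 = 762 classical bits

762


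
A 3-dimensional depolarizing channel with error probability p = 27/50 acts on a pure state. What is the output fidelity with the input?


F = (1-p) + p/d
= (1 - 0.5400) + 0.5400/3
= 0.4600 + 0.1800
= 0.6400

0.6400


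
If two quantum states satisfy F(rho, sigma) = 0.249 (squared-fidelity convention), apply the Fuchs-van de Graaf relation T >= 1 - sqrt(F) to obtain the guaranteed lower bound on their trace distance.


Fuchs-van de Graaf (squared-fidelity convention): 1 - sqrt(F) <= T <= sqrt(1 - F).
Lower bound: T >= 1 - sqrt(F)
sqrt(F) = sqrt(0.249) = 0.4990
T >= 1 - 0.4990
T >= 0.5010

0.5010


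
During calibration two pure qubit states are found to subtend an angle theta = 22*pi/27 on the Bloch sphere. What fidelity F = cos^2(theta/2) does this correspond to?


For states separated by angle theta on Bloch sphere:
F = cos^2(theta/2)
theta = 22*pi/27 = 2.5598
theta/2 = 1.2799
cos(theta/2) = 0.2868
F = 0.0823

0.0823


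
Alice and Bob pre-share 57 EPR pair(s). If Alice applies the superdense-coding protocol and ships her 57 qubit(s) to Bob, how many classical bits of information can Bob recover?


Superdense coding allows 2 classical bits per shared entangled pair.
57 pair(s) -> 2 * 57 = 114 classical bits

114


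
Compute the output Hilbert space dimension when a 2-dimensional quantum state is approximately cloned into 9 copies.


Output space = H^(tensor 9) where dim(H) = 2
dim = 2^9
= 4 (after 2 factors)
= 8 (after 3 factors)
= 16 (after 4 factors)
= 32 (after 5 factors)
= 64 (after 6 factors)
= 128 (after 7 factors)
= 256 (after 8 factors)
= 512 (after 9 factors)
= 512

512


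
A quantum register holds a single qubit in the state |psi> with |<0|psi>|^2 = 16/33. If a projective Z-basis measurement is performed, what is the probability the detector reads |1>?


|alpha|^2 = 16/33 = 0.4848
|beta|^2 = 1 - 16/33 = 17/33 = 0.5152
P(|1>) = |beta|^2 = 0.5152

0.5152


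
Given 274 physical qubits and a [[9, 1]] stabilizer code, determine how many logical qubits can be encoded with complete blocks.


Each code block uses 9 physical qubits for 1 logical qubit(s).
Number of complete blocks = floor(274 / 9) = 30
Logical qubits = 30 * 1
= 30

30


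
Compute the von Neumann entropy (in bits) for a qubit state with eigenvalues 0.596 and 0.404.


S = -p*log2(p) - (1-p)*log2(1-p)
p = 0.5960, 1-p = 0.4040
= -0.5960 * log2(0.5960) - 0.4040 * log2(0.4040)
= -(-0.4450) - (-0.5283)
= 0.9732

0.9732


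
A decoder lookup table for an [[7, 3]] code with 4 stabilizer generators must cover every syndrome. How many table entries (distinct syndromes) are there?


Each stabilizer generator gives a binary (+1 or -1) measurement outcome.
With 4 independent generators:
Total syndromes = 2^4
= 16

16


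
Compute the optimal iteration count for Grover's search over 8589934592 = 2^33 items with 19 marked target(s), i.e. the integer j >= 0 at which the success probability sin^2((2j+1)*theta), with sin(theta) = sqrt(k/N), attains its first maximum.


After j Grover iterations the success probability is P(j) = sin^2((2j+1)*theta), where sin(theta) = sqrt(k/N).
N = 2^33 = 8589934592, k = 19
sin(theta) = sqrt(k/N) = 4.703074648e-05
theta = arcsin(sqrt(k/N)) = 4.70307465e-05 rad
P(j) reaches its first maximum when (2j+1)*theta is as close as possible to pi/2, i.e. j = round(pi/(4*theta) - 1/2).
pi/(4*theta) - 1/2 = 16699.1746
(For comparison, the common estimate pi/4 * sqrt(N/k) = 16699.6746; the exact maximiser is used here.)
Optimal iterations = 16699

16699


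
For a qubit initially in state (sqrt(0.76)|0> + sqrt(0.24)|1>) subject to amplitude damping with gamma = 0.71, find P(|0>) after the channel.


For amplitude damping with parameter gamma on state sqrt(a)|0> + sqrt(b)|1>:
alpha^2 = 0.76, beta^2 = 0.24
P(|0>) = alpha^2 + gamma * beta^2
= 0.76 + 0.71 * 0.24
= 0.76 + 0.1704
= 0.9304

0.9304


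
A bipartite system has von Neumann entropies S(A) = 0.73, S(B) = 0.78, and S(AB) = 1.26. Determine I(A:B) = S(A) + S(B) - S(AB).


I(A:B) = S(A) + S(B) - S(AB)
= 0.73 + 0.78 - 1.26
= 0.2500

0.2500


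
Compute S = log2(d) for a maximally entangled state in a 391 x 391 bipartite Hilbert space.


For a maximally entangled state in d x d:
S = log2(d) = log2(391)
= 8.6110

8.6110


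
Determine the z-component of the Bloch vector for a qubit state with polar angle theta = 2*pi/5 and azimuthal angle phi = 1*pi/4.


theta = 1.2566, phi = 0.7854
r_z = cos(theta) = 0.3090

0.3090


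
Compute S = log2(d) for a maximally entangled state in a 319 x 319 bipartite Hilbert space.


For a maximally entangled state in d x d:
S = log2(d) = log2(319)
= 8.3174

8.3174


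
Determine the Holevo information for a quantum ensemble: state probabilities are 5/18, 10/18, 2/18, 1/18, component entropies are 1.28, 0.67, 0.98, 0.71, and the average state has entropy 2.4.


chi = S(rho) - sum_i p_i * S(rho_i)
Weighted entropy = 5/18 * 1.28 + 10/18 * 0.67 + 2/18 * 0.98 + 1/18 * 0.71
= 0.8761
chi = 2.4 - 0.8761
= 1.5239

1.5239


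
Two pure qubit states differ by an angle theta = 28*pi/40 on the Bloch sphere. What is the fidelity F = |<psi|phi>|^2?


For states separated by angle theta on Bloch sphere:
F = cos^2(theta/2)
theta = 28*pi/40 = 2.1991
theta/2 = 1.0996
cos(theta/2) = 0.4540
F = 0.2061

0.2061


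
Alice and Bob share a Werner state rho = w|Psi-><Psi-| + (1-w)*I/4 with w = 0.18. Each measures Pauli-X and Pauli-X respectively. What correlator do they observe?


|Psi-> = (|01> - |10>)/sqrt(2)
For the pure Bell state, <X_A X_B> = -1 (Bell-state Pauli correlator).
The maximally-mixed part I/4 has tr(I/4 * P tensor P) = 0 for any traceless Pauli P.
So <X_A X_B>_rho = w * (-1) + (1 - w) * 0
= 0.18 * (-1)
= -0.1800

-0.1800


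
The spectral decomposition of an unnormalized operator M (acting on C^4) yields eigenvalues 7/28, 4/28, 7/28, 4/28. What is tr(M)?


tr(M) = sum of eigenvalues
= 7/28 + 4/28 + 7/28 + 4/28
= 22/28
= 0.7857

0.7857


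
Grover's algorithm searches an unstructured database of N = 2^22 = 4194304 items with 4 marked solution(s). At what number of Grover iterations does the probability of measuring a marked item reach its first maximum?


After j Grover iterations the success probability is P(j) = sin^2((2j+1)*theta), where sin(theta) = sqrt(k/N).
N = 2^22 = 4194304, k = 4
sin(theta) = sqrt(k/N) = 0.0009765625
theta = arcsin(sqrt(k/N)) = 0.0009765626552 rad
P(j) reaches its first maximum when (2j+1)*theta is as close as possible to pi/2, i.e. j = round(pi/(4*theta) - 1/2).
pi/(4*theta) - 1/2 = 803.7476
(For comparison, the common estimate pi/4 * sqrt(N/k) = 804.2477; the exact maximiser is used here.)
Optimal iterations = 804

804


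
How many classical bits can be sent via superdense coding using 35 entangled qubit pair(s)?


Superdense coding allows 2 classical bits per shared entangled pair.
35 pair(s) -> 2 * 35 = 70 classical bits

70


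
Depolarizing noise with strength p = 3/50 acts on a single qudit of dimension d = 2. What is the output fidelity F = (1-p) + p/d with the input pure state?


F = (1-p) + p/d
= (1 - 0.0600) + 0.0600/2
= 0.9400 + 0.0300
= 0.9700

0.9700


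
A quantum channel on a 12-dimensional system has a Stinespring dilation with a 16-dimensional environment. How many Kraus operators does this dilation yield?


Tracing out the environment in an orthonormal basis {|i>_E} gives Kraus operators K_i = <i|_E U |0>_E.
Number of Kraus operators = dim(H_env) = d_env
= 16

16


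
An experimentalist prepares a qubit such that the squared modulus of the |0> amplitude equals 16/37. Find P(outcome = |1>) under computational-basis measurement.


|alpha|^2 = 16/37 = 0.4324
|beta|^2 = 1 - 16/37 = 21/37 = 0.5676
P(|1>) = |beta|^2 = 0.5676

0.5676


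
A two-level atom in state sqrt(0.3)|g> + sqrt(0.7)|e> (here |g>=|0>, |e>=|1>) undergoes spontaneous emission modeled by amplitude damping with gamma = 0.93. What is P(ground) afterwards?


For amplitude damping with parameter gamma on state sqrt(a)|0> + sqrt(b)|1>:
alpha^2 = 0.3, beta^2 = 0.7
P(|0>) = alpha^2 + gamma * beta^2
= 0.3 + 0.93 * 0.7
= 0.3 + 0.6510
= 0.9510

0.9510


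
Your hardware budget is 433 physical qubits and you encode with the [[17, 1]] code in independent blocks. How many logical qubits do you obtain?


Each code block uses 17 physical qubits for 1 logical qubit(s).
Number of complete blocks = floor(433 / 17) = 25
Logical qubits = 25 * 1
= 25

25


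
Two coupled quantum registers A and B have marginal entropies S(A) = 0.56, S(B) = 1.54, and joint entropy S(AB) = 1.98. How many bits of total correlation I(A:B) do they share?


I(A:B) = S(A) + S(B) - S(AB)
= 0.56 + 1.54 - 1.98
= 0.1200

0.1200


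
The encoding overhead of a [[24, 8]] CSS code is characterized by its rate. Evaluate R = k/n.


Code rate R = k/n
= 8/24
= 0.3333

0.3333


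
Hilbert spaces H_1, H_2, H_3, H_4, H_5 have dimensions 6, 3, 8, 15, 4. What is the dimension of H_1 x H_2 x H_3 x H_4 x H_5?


dim(H_1 x H_2 x H_3 x H_4 x H_5) = 6 * 3 * 8 * 15 * 4
= 18 * 8 * 15 * 4
= 144 * 15 * 4
= 2160 * 4
= 8640

8640


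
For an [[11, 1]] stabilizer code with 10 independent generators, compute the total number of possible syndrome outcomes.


Each stabilizer generator gives a binary (+1 or -1) measurement outcome.
With 10 independent generators:
Total syndromes = 2^10
= 1024

1024


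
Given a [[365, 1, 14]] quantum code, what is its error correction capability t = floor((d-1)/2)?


Code parameters: [[365, 1, 14]], distance d = 14.
Number of correctable errors = floor((d-1)/2)
= floor((14 - 1)/2)
= floor(13/2)
= 6

6


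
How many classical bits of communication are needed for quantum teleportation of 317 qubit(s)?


Quantum teleportation requires 2 classical bits per qubit teleported.
317 qubit(s) -> 2 * 317 = 634 classical bits

634


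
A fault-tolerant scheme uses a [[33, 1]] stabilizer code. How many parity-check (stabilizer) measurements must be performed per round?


For an [[n,k]] stabilizer code:
Number of stabilizer generators = n - k
= 33 - 1
= 32

32


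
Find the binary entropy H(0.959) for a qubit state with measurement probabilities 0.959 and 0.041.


S = -p*log2(p) - (1-p)*log2(1-p)
p = 0.9590, 1-p = 0.0410
= -0.9590 * log2(0.9590) - 0.0410 * log2(0.0410)
= -(-0.0579) - (-0.1889)
= 0.2469

0.2469


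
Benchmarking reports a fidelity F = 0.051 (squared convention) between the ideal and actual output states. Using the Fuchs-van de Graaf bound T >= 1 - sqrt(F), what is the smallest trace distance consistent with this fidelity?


Fuchs-van de Graaf (squared-fidelity convention): 1 - sqrt(F) <= T <= sqrt(1 - F).
Lower bound: T >= 1 - sqrt(F)
sqrt(F) = sqrt(0.051) = 0.2258
T >= 1 - 0.2258
T >= 0.7742

0.7742


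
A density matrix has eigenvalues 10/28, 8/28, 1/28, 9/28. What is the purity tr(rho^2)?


tr(rho^2) = sum of eigenvalues squared
= (10/28)^2 + (8/28)^2 + (1/28)^2 + (9/28)^2
= (100 + 64 + 1 + 81) / 784
= 246/784
= 0.3138

0.3138


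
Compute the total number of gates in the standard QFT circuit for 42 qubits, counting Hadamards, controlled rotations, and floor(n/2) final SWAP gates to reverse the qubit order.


Hadamard gates: 42
Controlled rotations: n*(n-1)/2 = 42*41/2 = 861
SWAP gates: floor(n/2) = floor(42/2) = 21
Total = 42 + 861 + 21
= 924

924


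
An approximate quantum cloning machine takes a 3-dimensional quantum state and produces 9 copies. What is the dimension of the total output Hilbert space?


Output space = H^(tensor 9) where dim(H) = 3
dim = 3^9
= 9 (after 2 factors)
= 27 (after 3 factors)
= 81 (after 4 factors)
= 243 (after 5 factors)
= 729 (after 6 factors)
= 2187 (after 7 factors)
= 6561 (after 8 factors)
= 19683 (after 9 factors)
= 19683

19683


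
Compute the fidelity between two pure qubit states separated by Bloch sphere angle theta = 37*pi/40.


For states separated by angle theta on Bloch sphere:
F = cos^2(theta/2)
theta = 37*pi/40 = 2.9060
theta/2 = 1.4530
cos(theta/2) = 0.1175
F = 0.0138

0.0138


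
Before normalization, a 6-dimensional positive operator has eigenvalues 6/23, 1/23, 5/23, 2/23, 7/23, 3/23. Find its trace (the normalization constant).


tr(M) = sum of eigenvalues
= 6/23 + 1/23 + 5/23 + 2/23 + 7/23 + 3/23
= 24/23
= 1.0435

1.0435


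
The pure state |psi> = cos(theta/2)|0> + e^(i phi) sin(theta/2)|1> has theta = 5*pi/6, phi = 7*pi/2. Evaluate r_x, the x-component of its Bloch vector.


theta = 2.6180, phi = 10.9956
r_x = sin(theta)*cos(phi) = 0.5000 * 0.0000
r_x = 0.0000

0.0000


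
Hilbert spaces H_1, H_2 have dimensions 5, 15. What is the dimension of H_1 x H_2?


dim(H_1 x H_2) = 5 * 15
= 75

75


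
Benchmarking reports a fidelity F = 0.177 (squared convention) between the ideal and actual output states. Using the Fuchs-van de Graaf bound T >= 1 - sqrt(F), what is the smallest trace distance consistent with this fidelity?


Fuchs-van de Graaf (squared-fidelity convention): 1 - sqrt(F) <= T <= sqrt(1 - F).
Lower bound: T >= 1 - sqrt(F)
sqrt(F) = sqrt(0.177) = 0.4207
T >= 1 - 0.4207
T >= 0.5793

0.5793


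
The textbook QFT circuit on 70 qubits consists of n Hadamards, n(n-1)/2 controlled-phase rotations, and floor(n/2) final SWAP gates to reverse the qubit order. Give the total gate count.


Hadamard gates: 70
Controlled rotations: n*(n-1)/2 = 70*69/2 = 2415
SWAP gates: floor(n/2) = floor(70/2) = 35
Total = 70 + 2415 + 35
= 2520

2520


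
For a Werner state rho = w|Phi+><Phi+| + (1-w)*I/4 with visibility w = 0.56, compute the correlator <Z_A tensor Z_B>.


|Phi+> = (|00> + |11>)/sqrt(2)
For the pure Bell state, <Z_A Z_B> = +1 (Bell-state Pauli correlator).
The maximally-mixed part I/4 has tr(I/4 * P tensor P) = 0 for any traceless Pauli P.
So <Z_A Z_B>_rho = w * (+1) + (1 - w) * 0
= 0.56 * (+1)
= 0.5600

0.5600


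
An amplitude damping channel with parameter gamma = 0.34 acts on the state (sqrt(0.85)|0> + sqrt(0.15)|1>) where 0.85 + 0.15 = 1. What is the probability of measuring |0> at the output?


For amplitude damping with parameter gamma on state sqrt(a)|0> + sqrt(b)|1>:
alpha^2 = 0.85, beta^2 = 0.15
P(|0>) = alpha^2 + gamma * beta^2
= 0.85 + 0.34 * 0.15
= 0.85 + 0.0510
= 0.9010

0.9010


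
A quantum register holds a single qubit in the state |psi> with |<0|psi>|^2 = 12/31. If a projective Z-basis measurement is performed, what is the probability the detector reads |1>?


|alpha|^2 = 12/31 = 0.3871
|beta|^2 = 1 - 12/31 = 19/31 = 0.6129
P(|1>) = |beta|^2 = 0.6129

0.6129


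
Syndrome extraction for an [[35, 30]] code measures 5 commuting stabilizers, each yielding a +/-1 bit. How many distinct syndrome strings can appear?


Each stabilizer generator gives a binary (+1 or -1) measurement outcome.
With 5 independent generators:
Total syndromes = 2^5
= 32

32


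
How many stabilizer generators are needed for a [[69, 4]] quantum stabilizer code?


For an [[n,k]] stabilizer code:
Number of stabilizer generators = n - k
= 69 - 4
= 65

65


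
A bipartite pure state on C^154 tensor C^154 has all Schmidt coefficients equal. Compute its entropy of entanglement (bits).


For a maximally entangled state in d x d:
S = log2(d) = log2(154)
= 7.2668

7.2668


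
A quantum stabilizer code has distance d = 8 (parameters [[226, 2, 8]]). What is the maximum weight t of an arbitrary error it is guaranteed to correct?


Code parameters: [[226, 2, 8]], distance d = 8.
Number of correctable errors = floor((d-1)/2)
= floor((8 - 1)/2)
= floor(7/2)
= 3

3


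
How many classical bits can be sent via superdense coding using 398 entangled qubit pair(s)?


Superdense coding allows 2 classical bits per shared entangled pair.
398 pair(s) -> 2 * 398 = 796 classical bits

796


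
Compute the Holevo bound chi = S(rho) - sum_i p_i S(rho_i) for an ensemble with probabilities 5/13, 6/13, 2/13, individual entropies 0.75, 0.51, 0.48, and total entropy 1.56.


chi = S(rho) - sum_i p_i * S(rho_i)
Weighted entropy = 5/13 * 0.75 + 6/13 * 0.51 + 2/13 * 0.48
= 0.5977
chi = 1.56 - 0.5977
= 0.9623

0.9623


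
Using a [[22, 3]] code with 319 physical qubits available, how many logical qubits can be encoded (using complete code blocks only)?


Each code block uses 22 physical qubits for 3 logical qubit(s).
Number of complete blocks = floor(319 / 22) = 14
Logical qubits = 14 * 3
= 42

42


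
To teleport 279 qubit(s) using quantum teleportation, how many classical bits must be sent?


Quantum teleportation requires 2 classical bits per qubit teleported.
279 qubit(s) -> 2 * 279 = 558 classical bits

558


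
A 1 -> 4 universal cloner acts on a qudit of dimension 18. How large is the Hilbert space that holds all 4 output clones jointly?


Output space = H^(tensor 4) where dim(H) = 18
dim = 18^4
= 324 (after 2 factors)
= 5832 (after 3 factors)
= 104976 (after 4 factors)
= 104976

104976


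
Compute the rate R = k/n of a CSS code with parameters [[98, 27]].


Code rate R = k/n
= 27/98
= 0.2755

0.2755


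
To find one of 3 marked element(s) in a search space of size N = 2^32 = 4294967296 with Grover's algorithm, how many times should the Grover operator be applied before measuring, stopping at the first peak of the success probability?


After j Grover iterations the success probability is P(j) = sin^2((2j+1)*theta), where sin(theta) = sqrt(k/N).
N = 2^32 = 4294967296, k = 3
sin(theta) = sqrt(k/N) = 2.642899792e-05
theta = arcsin(sqrt(k/N)) = 2.642899792e-05 rad
P(j) reaches its first maximum when (2j+1)*theta is as close as possible to pi/2, i.e. j = round(pi/(4*theta) - 1/2).
pi/(4*theta) - 1/2 = 29716.7888
(For comparison, the common estimate pi/4 * sqrt(N/k) = 29717.2888; the exact maximiser is used here.)
Optimal iterations = 29717

29717


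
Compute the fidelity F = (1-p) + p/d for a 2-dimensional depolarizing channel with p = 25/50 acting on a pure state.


F = (1-p) + p/d
= (1 - 0.5000) + 0.5000/2
= 0.5000 + 0.2500
= 0.7500

0.7500


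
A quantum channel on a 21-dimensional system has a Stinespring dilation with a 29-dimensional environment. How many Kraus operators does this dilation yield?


Tracing out the environment in an orthonormal basis {|i>_E} gives Kraus operators K_i = <i|_E U |0>_E.
Number of Kraus operators = dim(H_env) = d_env
= 29

29


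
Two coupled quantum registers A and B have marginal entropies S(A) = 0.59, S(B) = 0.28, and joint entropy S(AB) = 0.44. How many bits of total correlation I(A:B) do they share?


I(A:B) = S(A) + S(B) - S(AB)
= 0.59 + 0.28 - 0.44
= 0.4300

0.4300


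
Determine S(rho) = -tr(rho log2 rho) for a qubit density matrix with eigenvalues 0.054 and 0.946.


S = -p*log2(p) - (1-p)*log2(1-p)
p = 0.0540, 1-p = 0.9460
= -0.0540 * log2(0.0540) - 0.9460 * log2(0.9460)
= -(-0.2274) - (-0.0758)
= 0.3032

0.3032


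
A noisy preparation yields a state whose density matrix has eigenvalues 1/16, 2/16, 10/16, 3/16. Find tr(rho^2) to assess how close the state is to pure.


tr(rho^2) = sum of eigenvalues squared
= (1/16)^2 + (2/16)^2 + (10/16)^2 + (3/16)^2
= (1 + 4 + 100 + 9) / 256
= 114/256
= 0.4453

0.4453


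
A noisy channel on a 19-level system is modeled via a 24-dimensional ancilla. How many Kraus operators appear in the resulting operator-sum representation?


Tracing out the environment in an orthonormal basis {|i>_E} gives Kraus operators K_i = <i|_E U |0>_E.
Number of Kraus operators = dim(H_env) = d_env
= 24

24


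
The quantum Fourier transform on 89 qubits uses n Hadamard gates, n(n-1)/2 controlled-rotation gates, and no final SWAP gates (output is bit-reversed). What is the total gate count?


Hadamard gates: 89
Controlled rotations: n*(n-1)/2 = 89*88/2 = 3916
SWAP gates: 0 (omitted)
Total = 89 + 3916
= 4005

4005


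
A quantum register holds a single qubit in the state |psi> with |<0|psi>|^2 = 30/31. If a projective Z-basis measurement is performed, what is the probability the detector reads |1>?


|alpha|^2 = 30/31 = 0.9677
|beta|^2 = 1 - 30/31 = 1/31 = 0.0323
P(|1>) = |beta|^2 = 0.0323

0.0323


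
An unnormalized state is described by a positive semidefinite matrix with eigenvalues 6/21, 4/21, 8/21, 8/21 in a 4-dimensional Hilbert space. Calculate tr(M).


tr(M) = sum of eigenvalues
= 6/21 + 4/21 + 8/21 + 8/21
= 26/21
= 1.2381

1.2381


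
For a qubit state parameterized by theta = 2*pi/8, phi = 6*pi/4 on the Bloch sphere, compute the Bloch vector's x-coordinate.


theta = 0.7854, phi = 4.7124
r_x = sin(theta)*cos(phi) = 0.7071 * 0.0000
r_x = 0.0000

0.0000


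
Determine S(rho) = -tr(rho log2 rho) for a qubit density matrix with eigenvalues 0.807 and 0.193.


S = -p*log2(p) - (1-p)*log2(1-p)
p = 0.8070, 1-p = 0.1930
= -0.8070 * log2(0.8070) - 0.1930 * log2(0.1930)
= -(-0.2497) - (-0.4581)
= 0.7077

0.7077


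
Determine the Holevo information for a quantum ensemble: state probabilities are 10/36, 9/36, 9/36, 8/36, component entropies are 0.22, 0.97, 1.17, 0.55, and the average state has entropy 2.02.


chi = S(rho) - sum_i p_i * S(rho_i)
Weighted entropy = 10/36 * 0.22 + 9/36 * 0.97 + 9/36 * 1.17 + 8/36 * 0.55
= 0.7183
chi = 2.02 - 0.7183
= 1.3017

1.3017


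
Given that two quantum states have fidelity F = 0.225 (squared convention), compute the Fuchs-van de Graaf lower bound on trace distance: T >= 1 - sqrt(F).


Fuchs-van de Graaf (squared-fidelity convention): 1 - sqrt(F) <= T <= sqrt(1 - F).
Lower bound: T >= 1 - sqrt(F)
sqrt(F) = sqrt(0.225) = 0.4743
T >= 1 - 0.4743
T >= 0.5257

0.5257


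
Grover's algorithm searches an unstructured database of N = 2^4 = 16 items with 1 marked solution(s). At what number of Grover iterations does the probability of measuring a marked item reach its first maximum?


After j Grover iterations the success probability is P(j) = sin^2((2j+1)*theta), where sin(theta) = sqrt(k/N).
N = 2^4 = 16, k = 1
sin(theta) = sqrt(k/N) = 0.25
theta = arcsin(sqrt(k/N)) = 0.2526802551 rad
P(j) reaches its first maximum when (2j+1)*theta is as close as possible to pi/2, i.e. j = round(pi/(4*theta) - 1/2).
pi/(4*theta) - 1/2 = 2.6083
(For comparison, the common estimate pi/4 * sqrt(N/k) = 3.1416; the exact maximiser is used here.)
Optimal iterations = 3

3


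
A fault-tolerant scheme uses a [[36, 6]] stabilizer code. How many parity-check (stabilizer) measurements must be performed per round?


For an [[n,k]] stabilizer code:
Number of stabilizer generators = n - k
= 36 - 6
= 30

30


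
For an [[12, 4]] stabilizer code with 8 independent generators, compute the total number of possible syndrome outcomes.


Each stabilizer generator gives a binary (+1 or -1) measurement outcome.
With 8 independent generators:
Total syndromes = 2^8
= 256

256


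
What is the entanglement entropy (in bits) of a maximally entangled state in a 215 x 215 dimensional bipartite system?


For a maximally entangled state in d x d:
S = log2(d) = log2(215)
= 7.7482

7.7482


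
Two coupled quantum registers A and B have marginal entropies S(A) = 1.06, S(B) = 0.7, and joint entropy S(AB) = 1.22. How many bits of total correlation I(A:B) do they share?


I(A:B) = S(A) + S(B) - S(AB)
= 1.06 + 0.7 - 1.22
= 0.5400

0.5400


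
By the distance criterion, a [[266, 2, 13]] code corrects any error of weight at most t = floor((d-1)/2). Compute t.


Code parameters: [[266, 2, 13]], distance d = 13.
Number of correctable errors = floor((d-1)/2)
= floor((13 - 1)/2)
= floor(12/2)
= 6

6


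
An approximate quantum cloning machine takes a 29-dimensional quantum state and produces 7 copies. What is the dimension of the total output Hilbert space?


Output space = H^(tensor 7) where dim(H) = 29
dim = 29^7
= 841 (after 2 factors)
= 24389 (after 3 factors)
= 707281 (after 4 factors)
= 20511149 (after 5 factors)
= 594823321 (after 6 factors)
= 17249876309 (after 7 factors)
= 17249876309

17249876309


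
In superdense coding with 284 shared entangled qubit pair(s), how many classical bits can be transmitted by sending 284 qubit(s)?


Superdense coding allows 2 classical bits per shared entangled pair.
284 pair(s) -> 2 * 284 = 568 classical bits

568


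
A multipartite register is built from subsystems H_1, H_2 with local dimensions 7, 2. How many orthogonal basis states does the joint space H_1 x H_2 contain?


dim(H_1 x H_2) = 7 * 2
= 14

14


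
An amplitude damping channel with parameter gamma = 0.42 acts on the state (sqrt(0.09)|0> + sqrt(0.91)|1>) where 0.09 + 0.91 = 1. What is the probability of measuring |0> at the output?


For amplitude damping with parameter gamma on state sqrt(a)|0> + sqrt(b)|1>:
alpha^2 = 0.09, beta^2 = 0.91
P(|0>) = alpha^2 + gamma * beta^2
= 0.09 + 0.42 * 0.91
= 0.09 + 0.3822
= 0.4722

0.4722


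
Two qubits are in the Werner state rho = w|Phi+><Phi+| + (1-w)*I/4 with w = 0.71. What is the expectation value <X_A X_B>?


|Phi+> = (|00> + |11>)/sqrt(2)
For the pure Bell state, <X_A X_B> = +1 (Bell-state Pauli correlator).
The maximally-mixed part I/4 has tr(I/4 * P tensor P) = 0 for any traceless Pauli P.
So <X_A X_B>_rho = w * (+1) + (1 - w) * 0
= 0.71 * (+1)
= 0.7100

0.7100


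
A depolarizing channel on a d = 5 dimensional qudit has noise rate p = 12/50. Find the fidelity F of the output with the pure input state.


F = (1-p) + p/d
= (1 - 0.2400) + 0.2400/5
= 0.7600 + 0.0480
= 0.8080

0.8080


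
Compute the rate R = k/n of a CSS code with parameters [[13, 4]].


Code rate R = k/n
= 4/13
= 0.3077

0.3077


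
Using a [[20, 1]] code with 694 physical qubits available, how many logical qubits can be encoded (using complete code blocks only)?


Each code block uses 20 physical qubits for 1 logical qubit(s).
Number of complete blocks = floor(694 / 20) = 34
Logical qubits = 34 * 1
= 34

34


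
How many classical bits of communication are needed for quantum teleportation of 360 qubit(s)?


Quantum teleportation requires 2 classical bits per qubit teleported.
360 qubit(s) -> 2 * 360 = 720 classical bits

720


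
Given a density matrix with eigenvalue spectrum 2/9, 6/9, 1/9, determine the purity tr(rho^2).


tr(rho^2) = sum of eigenvalues squared
= (2/9)^2 + (6/9)^2 + (1/9)^2
= (4 + 36 + 1) / 81
= 41/81
= 0.5062

0.5062


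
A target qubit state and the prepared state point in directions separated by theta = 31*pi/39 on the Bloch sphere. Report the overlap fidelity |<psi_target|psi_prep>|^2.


For states separated by angle theta on Bloch sphere:
F = cos^2(theta/2)
theta = 31*pi/39 = 2.4972
theta/2 = 1.2486
cos(theta/2) = 0.3167
F = 0.1003

0.1003


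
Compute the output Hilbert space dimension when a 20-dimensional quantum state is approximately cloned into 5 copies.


Output space = H^(tensor 5) where dim(H) = 20
dim = 20^5
= 400 (after 2 factors)
= 8000 (after 3 factors)
= 160000 (after 4 factors)
= 3200000 (after 5 factors)
= 3200000

3200000


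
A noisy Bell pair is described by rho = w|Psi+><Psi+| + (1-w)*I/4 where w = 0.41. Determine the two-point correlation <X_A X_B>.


|Psi+> = (|01> + |10>)/sqrt(2)
For the pure Bell state, <X_A X_B> = +1 (Bell-state Pauli correlator).
The maximally-mixed part I/4 has tr(I/4 * P tensor P) = 0 for any traceless Pauli P.
So <X_A X_B>_rho = w * (+1) + (1 - w) * 0
= 0.41 * (+1)
= 0.4100

0.4100


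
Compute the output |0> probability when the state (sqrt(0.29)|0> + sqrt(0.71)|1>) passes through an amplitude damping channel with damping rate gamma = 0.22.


For amplitude damping with parameter gamma on state sqrt(a)|0> + sqrt(b)|1>:
alpha^2 = 0.29, beta^2 = 0.71
P(|0>) = alpha^2 + gamma * beta^2
= 0.29 + 0.22 * 0.71
= 0.29 + 0.1562
= 0.4462

0.4462


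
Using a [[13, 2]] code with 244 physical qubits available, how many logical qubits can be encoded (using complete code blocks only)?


Each code block uses 13 physical qubits for 2 logical qubit(s).
Number of complete blocks = floor(244 / 13) = 18
Logical qubits = 18 * 2
= 36

36


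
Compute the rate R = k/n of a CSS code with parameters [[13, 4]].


Code rate R = k/n
= 4/13
= 0.3077

0.3077


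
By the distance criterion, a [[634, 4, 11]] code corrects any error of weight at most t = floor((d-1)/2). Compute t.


Code parameters: [[634, 4, 11]], distance d = 11.
Number of correctable errors = floor((d-1)/2)
= floor((11 - 1)/2)
= floor(10/2)
= 5

5


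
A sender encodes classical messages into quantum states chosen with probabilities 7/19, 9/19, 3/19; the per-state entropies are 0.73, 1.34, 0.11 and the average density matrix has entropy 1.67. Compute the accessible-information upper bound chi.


chi = S(rho) - sum_i p_i * S(rho_i)
Weighted entropy = 7/19 * 0.73 + 9/19 * 1.34 + 3/19 * 0.11
= 0.9211
chi = 1.67 - 0.9211
= 0.7489

0.7489


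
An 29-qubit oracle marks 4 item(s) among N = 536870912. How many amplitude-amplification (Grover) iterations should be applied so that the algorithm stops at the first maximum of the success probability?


After j Grover iterations the success probability is P(j) = sin^2((2j+1)*theta), where sin(theta) = sqrt(k/N).
N = 2^29 = 536870912, k = 4
sin(theta) = sqrt(k/N) = 8.631674575e-05
theta = arcsin(sqrt(k/N)) = 8.631674586e-05 rad
P(j) reaches its first maximum when (2j+1)*theta is as close as possible to pi/2, i.e. j = round(pi/(4*theta) - 1/2).
pi/(4*theta) - 1/2 = 9098.5242
(For comparison, the common estimate pi/4 * sqrt(N/k) = 9099.0243; the exact maximiser is used here.)
Optimal iterations = 9099

9099


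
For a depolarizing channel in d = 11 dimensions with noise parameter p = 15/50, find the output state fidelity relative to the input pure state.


F = (1-p) + p/d
= (1 - 0.3000) + 0.3000/11
= 0.7000 + 0.0273
= 0.7273

0.7273


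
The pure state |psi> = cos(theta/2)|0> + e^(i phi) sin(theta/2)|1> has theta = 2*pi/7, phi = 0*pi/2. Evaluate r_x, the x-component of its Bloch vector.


theta = 0.8976, phi = 0.0000
r_x = sin(theta)*cos(phi) = 0.7818 * 1.0000
r_x = 0.7818

0.7818


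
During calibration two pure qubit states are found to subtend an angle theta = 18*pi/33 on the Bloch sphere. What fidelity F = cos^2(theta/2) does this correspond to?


For states separated by angle theta on Bloch sphere:
F = cos^2(theta/2)
theta = 18*pi/33 = 1.7136
theta/2 = 0.8568
cos(theta/2) = 0.6549
F = 0.4288

0.4288


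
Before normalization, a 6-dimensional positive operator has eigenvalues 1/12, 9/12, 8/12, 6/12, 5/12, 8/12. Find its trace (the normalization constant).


tr(M) = sum of eigenvalues
= 1/12 + 9/12 + 8/12 + 6/12 + 5/12 + 8/12
= 37/12
= 3.0833

3.0833


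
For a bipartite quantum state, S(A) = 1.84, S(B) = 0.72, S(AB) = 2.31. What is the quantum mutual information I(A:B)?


I(A:B) = S(A) + S(B) - S(AB)
= 1.84 + 0.72 - 2.31
= 0.2500

0.2500


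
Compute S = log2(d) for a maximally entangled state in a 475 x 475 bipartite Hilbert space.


For a maximally entangled state in d x d:
S = log2(d) = log2(475)
= 8.8918

8.8918


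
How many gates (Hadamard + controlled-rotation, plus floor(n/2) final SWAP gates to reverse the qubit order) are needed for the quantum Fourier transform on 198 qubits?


Hadamard gates: 198
Controlled rotations: n*(n-1)/2 = 198*197/2 = 19503
SWAP gates: floor(n/2) = floor(198/2) = 99
Total = 198 + 19503 + 99
= 19800

19800


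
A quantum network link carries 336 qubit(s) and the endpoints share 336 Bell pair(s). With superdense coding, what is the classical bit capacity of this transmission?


Superdense coding allows 2 classical bits per shared entangled pair.
336 pair(s) -> 2 * 336 = 672 classical bits

672


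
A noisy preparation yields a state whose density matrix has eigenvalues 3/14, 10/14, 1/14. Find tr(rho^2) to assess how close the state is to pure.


tr(rho^2) = sum of eigenvalues squared
= (3/14)^2 + (10/14)^2 + (1/14)^2
= (9 + 100 + 1) / 196
= 110/196
= 0.5612

0.5612


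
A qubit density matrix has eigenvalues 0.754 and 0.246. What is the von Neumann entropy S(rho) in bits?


S = -p*log2(p) - (1-p)*log2(1-p)
p = 0.7540, 1-p = 0.2460
= -0.7540 * log2(0.7540) - 0.2460 * log2(0.2460)
= -(-0.3072) - (-0.4977)
= 0.8049

0.8049


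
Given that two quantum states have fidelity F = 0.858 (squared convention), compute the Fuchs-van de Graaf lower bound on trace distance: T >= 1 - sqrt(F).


Fuchs-van de Graaf (squared-fidelity convention): 1 - sqrt(F) <= T <= sqrt(1 - F).
Lower bound: T >= 1 - sqrt(F)
sqrt(F) = sqrt(0.858) = 0.9263
T >= 1 - 0.9263
T >= 0.0737

0.0737


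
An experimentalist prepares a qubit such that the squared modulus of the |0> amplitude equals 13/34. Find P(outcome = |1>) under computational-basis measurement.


|alpha|^2 = 13/34 = 0.3824
|beta|^2 = 1 - 13/34 = 21/34 = 0.6176
P(|1>) = |beta|^2 = 0.6176

0.6176


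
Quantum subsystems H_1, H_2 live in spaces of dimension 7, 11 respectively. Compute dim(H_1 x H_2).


dim(H_1 x H_2) = 7 * 11
= 77

77


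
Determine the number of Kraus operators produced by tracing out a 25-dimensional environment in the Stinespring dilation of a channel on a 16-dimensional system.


Tracing out the environment in an orthonormal basis {|i>_E} gives Kraus operators K_i = <i|_E U |0>_E.
Number of Kraus operators = dim(H_env) = d_env
= 25

25


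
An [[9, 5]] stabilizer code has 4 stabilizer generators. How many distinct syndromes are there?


Each stabilizer generator gives a binary (+1 or -1) measurement outcome.
With 4 independent generators:
Total syndromes = 2^4
= 16

16


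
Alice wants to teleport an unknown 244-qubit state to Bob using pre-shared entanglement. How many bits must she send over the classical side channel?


Quantum teleportation requires 2 classical bits per qubit teleported.
244 qubit(s) -> 2 * 244 = 488 classical bits

488


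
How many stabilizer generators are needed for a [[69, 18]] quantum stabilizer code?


For an [[n,k]] stabilizer code:
Number of stabilizer generators = n - k
= 69 - 18
= 51

51


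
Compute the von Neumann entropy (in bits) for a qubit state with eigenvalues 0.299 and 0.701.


S = -p*log2(p) - (1-p)*log2(1-p)
p = 0.2990, 1-p = 0.7010
= -0.2990 * log2(0.2990) - 0.7010 * log2(0.7010)
= -(-0.5208) - (-0.3593)
= 0.8801

0.8801


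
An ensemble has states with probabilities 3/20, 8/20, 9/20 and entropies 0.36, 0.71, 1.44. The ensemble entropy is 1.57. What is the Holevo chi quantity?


chi = S(rho) - sum_i p_i * S(rho_i)
Weighted entropy = 3/20 * 0.36 + 8/20 * 0.71 + 9/20 * 1.44
= 0.9860
chi = 1.57 - 0.9860
= 0.5840

0.5840


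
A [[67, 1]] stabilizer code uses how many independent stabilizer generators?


For an [[n,k]] stabilizer code:
Number of stabilizer generators = n - k
= 67 - 1
= 66

66


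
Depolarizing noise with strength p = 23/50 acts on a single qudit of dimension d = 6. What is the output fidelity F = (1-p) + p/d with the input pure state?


F = (1-p) + p/d
= (1 - 0.4600) + 0.4600/6
= 0.5400 + 0.0767
= 0.6167

0.6167


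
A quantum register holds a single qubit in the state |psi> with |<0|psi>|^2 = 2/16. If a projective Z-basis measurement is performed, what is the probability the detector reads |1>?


|alpha|^2 = 2/16 = 0.1250
|beta|^2 = 1 - 2/16 = 14/16 = 0.8750
P(|1>) = |beta|^2 = 0.8750

0.8750


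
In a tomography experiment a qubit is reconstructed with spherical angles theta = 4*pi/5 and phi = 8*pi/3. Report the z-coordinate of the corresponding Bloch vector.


theta = 2.5133, phi = 8.3776
r_z = cos(theta) = -0.8090

-0.8090


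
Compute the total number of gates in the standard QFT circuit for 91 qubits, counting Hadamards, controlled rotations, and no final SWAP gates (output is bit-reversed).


Hadamard gates: 91
Controlled rotations: n*(n-1)/2 = 91*90/2 = 4095
SWAP gates: 0 (omitted)
Total = 91 + 4095
= 4186

4186


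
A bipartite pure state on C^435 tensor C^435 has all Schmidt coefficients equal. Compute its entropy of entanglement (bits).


For a maximally entangled state in d x d:
S = log2(d) = log2(435)
= 8.7649

8.7649


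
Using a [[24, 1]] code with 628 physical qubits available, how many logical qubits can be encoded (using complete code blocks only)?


Each code block uses 24 physical qubits for 1 logical qubit(s).
Number of complete blocks = floor(628 / 24) = 26
Logical qubits = 26 * 1
= 26

26


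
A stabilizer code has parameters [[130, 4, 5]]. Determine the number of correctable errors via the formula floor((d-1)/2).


Code parameters: [[130, 4, 5]], distance d = 5.
Number of correctable errors = floor((d-1)/2)
= floor((5 - 1)/2)
= floor(4/2)
= 2

2


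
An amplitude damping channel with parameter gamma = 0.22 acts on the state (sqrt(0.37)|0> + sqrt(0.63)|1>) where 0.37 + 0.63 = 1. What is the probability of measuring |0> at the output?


For amplitude damping with parameter gamma on state sqrt(a)|0> + sqrt(b)|1>:
alpha^2 = 0.37, beta^2 = 0.63
P(|0>) = alpha^2 + gamma * beta^2
= 0.37 + 0.22 * 0.63
= 0.37 + 0.1386
= 0.5086

0.5086


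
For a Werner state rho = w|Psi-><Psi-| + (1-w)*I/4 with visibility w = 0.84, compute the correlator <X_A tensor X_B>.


|Psi-> = (|01> - |10>)/sqrt(2)
For the pure Bell state, <X_A X_B> = -1 (Bell-state Pauli correlator).
The maximally-mixed part I/4 has tr(I/4 * P tensor P) = 0 for any traceless Pauli P.
So <X_A X_B>_rho = w * (-1) + (1 - w) * 0
= 0.84 * (-1)
= -0.8400

-0.8400


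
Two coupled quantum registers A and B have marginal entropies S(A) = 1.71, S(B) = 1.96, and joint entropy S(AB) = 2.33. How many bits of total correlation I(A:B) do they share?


I(A:B) = S(A) + S(B) - S(AB)
= 1.71 + 1.96 - 2.33
= 1.3400

1.3400


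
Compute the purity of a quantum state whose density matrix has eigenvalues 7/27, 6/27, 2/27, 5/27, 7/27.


tr(rho^2) = sum of eigenvalues squared
= (7/27)^2 + (6/27)^2 + (2/27)^2 + (5/27)^2 + (7/27)^2
= (49 + 36 + 4 + 25 + 49) / 729
= 163/729
= 0.2236

0.2236


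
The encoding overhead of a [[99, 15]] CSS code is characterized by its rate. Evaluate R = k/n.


Code rate R = k/n
= 15/99
= 0.1515

0.1515


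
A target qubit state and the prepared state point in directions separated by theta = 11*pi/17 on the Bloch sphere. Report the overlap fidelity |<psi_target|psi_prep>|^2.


For states separated by angle theta on Bloch sphere:
F = cos^2(theta/2)
theta = 11*pi/17 = 2.0328
theta/2 = 1.0164
cos(theta/2) = 0.5264
F = 0.2771

0.2771


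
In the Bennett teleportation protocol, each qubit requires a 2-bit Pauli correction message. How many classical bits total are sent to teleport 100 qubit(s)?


Quantum teleportation requires 2 classical bits per qubit teleported.
100 qubit(s) -> 2 * 100 = 200 classical bits

200


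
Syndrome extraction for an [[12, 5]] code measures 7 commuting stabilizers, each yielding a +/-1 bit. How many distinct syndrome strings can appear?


Each stabilizer generator gives a binary (+1 or -1) measurement outcome.
With 7 independent generators:
Total syndromes = 2^7
= 128

128


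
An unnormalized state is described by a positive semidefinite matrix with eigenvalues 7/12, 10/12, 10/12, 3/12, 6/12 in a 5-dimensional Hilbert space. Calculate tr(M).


tr(M) = sum of eigenvalues
= 7/12 + 10/12 + 10/12 + 3/12 + 6/12
= 36/12
= 3.0000

3.0000


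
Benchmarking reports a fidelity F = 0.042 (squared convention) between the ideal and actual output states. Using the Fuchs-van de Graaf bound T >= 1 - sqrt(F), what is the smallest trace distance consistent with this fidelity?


Fuchs-van de Graaf (squared-fidelity convention): 1 - sqrt(F) <= T <= sqrt(1 - F).
Lower bound: T >= 1 - sqrt(F)
sqrt(F) = sqrt(0.042) = 0.2049
T >= 1 - 0.2049
T >= 0.7951

0.7951
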